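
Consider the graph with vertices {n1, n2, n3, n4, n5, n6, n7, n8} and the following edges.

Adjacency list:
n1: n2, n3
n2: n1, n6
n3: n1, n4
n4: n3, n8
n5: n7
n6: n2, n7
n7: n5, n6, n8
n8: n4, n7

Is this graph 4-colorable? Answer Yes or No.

Yes

The chromatic number is 3. The cycle n7-n6-n2-n1-n3-n4-n8-n7 has odd length 7, so it cannot be 2-colored; at least 3 colors are needed.
3 colors suffice: color red → {n1, n4, n7}; color blue → {n2, n3, n5, n8}; color green → {n6}.
Since 4 ≥ 3, a proper 4-coloring certainly exists.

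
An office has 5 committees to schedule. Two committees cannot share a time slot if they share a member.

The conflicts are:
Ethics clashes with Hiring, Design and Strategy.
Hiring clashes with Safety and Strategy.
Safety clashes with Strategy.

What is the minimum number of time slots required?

3

Ethics, Hiring, Strategy are mutually in conflict, so at least 3 time slots are needed.
3 time slots suffice: Ethics=1, Hiring=2, Safety=1, Design=2, Strategy=3. No two conflicting committees share a time slot.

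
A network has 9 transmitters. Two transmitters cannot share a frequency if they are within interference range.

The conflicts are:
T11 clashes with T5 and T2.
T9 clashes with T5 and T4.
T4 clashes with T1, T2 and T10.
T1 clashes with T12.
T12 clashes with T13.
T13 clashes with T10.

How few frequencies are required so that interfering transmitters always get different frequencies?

The cycle T10-T13-T12-T1-T4-T10 has odd length 5, so it cannot be 2-colored; at least 3 frequencies are needed.
3 frequencies suffice: frequency 1 → {T11, T4, T12}; frequency 2 → {T9, T1, T13, T2}; frequency 3 → {T5, T10}. Every pair that conflicts lands in different frequencies.

3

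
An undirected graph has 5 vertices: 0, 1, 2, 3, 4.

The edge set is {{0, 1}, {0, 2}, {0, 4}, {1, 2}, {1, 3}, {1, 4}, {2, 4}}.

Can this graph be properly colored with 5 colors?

Yes

The chromatic number is 4. 0, 1, 2, 4 form a clique, so at least 4 colors are needed.
4 colors suffice: color a → {1}; color b → {0, 3}; color c → {2}; color d → {4}.
Since 5 ≥ 4, a proper 5-coloring certainly exists.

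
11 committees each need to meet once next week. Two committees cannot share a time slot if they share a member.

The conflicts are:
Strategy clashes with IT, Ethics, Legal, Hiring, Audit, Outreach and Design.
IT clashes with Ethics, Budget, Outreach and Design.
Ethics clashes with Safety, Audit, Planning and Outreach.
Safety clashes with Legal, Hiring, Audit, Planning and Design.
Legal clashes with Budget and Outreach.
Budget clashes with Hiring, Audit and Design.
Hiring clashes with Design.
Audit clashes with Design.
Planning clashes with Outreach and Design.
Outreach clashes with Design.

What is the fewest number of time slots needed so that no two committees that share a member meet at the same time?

Strategy, IT, Outreach, Design all conflict with each other, so at least 4 time slots are needed.
4 time slots suffice: time slot 1 → {Ethics, Legal, Design}; time slot 2 → {Strategy, Safety, Budget}; time slot 3 → {Hiring, Audit, Outreach}; time slot 4 → {IT, Planning}. Every pair that conflicts lands in different time slots.

4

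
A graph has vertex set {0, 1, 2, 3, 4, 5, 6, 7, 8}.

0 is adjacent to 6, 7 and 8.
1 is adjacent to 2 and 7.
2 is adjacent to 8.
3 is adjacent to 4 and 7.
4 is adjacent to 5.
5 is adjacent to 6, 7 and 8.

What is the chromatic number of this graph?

3

The cycle 2-8-5-7-1-2 has odd length 5, so it cannot be 2-colored; at least 3 colors are needed.
A valid assignment using 3 colors: 0=red, 1=green, 2=red, 3=red, 4=blue, 5=red, 6=blue, 7=blue, 8=blue. Every edge joins two different colors.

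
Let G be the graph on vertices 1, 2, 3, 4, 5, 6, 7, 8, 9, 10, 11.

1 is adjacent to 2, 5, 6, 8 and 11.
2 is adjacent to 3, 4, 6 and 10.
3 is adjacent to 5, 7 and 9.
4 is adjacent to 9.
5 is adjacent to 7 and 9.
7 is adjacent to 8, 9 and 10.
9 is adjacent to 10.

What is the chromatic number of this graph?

4

3, 5, 7, 9 are mutually adjacent (a clique of size 4), so at least 4 colors are needed.
4 colors suffice: color red → {2, 7, 11}; color blue → {1, 9}; color green → {3, 4, 6, 8, 10}; color yellow → {5}. No two adjacent vertices share a color.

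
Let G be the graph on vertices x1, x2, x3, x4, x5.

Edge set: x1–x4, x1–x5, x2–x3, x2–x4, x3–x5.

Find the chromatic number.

3

The cycle x5-x3-x2-x4-x1-x5 has odd length 5, so it cannot be 2-colored; at least 3 colors are needed.
One proper 3-coloring: x1=3, x2=1, x3=2, x4=2, x5=1. Every edge joins two different colors.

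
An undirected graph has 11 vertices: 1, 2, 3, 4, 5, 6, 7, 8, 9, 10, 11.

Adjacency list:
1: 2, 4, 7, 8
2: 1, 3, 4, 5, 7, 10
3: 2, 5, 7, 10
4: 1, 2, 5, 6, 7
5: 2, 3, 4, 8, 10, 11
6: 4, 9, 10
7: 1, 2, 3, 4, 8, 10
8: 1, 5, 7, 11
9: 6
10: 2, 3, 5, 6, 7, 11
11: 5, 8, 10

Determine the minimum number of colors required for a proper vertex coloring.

4

1, 2, 4, 7 form a clique, so at least 4 colors are needed.
One proper 4-coloring: 1=d, 2=b, 3=d, 4=c, 5=a, 6=a, 7=a, 8=b, 9=b, 10=c, 11=d. Every edge joins two different colors.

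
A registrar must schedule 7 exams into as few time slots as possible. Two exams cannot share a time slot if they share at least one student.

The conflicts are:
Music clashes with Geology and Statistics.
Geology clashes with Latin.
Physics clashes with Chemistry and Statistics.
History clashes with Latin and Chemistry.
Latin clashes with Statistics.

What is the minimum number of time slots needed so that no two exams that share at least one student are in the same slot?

The cycle Statistics-Latin-History-Chemistry-Physics-Statistics has odd length 5, so it cannot be 2-colored; at least 3 time slots are needed.
3 time slots suffice: time slot 1 → {Music, Physics, Latin}; time slot 2 → {Geology, History, Statistics}; time slot 3 → {Chemistry}. Every pair that conflicts lands in different time slots.

3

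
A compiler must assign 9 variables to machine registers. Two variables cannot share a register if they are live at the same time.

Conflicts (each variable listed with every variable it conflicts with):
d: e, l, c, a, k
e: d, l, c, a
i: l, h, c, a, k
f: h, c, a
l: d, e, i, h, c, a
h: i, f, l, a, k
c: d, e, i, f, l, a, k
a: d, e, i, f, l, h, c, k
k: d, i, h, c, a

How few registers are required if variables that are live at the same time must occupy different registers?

d, e, l, c, a are mutually in conflict, so at least 5 registers are needed.
5 registers suffice: register 1 → {a}; register 2 → {h, c}; register 3 → {f, l, k}; register 4 → {d, i}; register 5 → {e}. Every pair that conflicts lands in different registers.

5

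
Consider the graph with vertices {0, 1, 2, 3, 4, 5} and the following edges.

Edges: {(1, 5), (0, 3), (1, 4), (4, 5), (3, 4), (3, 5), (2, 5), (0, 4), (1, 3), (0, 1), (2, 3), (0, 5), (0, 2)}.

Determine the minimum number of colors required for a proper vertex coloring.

5

0, 1, 3, 4, 5 form a clique, so at least 5 colors are needed.
A valid assignment using 5 colors: 0=green, 1=purple, 2=yellow, 3=blue, 4=yellow, 5=red. No two adjacent vertices share a color.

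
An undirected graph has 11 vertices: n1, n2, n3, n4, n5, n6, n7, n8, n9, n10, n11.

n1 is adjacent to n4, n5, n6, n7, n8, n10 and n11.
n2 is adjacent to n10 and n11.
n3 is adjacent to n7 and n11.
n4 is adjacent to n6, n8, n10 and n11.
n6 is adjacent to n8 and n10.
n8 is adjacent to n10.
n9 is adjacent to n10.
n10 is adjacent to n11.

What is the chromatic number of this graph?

n1, n4, n6, n8, n10 are mutually adjacent (a clique of size 5), so at least 5 colors are needed.
5 colors suffice: color R → {n5, n7, n10}; color B → {n1, n2, n3, n9}; color G → {n6, n11}; color Y → {n4}; color P → {n8}. Each edge has distinct colors on its endpoints.

5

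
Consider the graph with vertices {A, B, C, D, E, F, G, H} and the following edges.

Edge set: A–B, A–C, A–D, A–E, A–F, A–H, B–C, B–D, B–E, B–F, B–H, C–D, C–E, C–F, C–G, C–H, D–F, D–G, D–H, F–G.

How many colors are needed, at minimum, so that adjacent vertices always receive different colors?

A, B, C, D, F are pairwise adjacent (a clique of size 5), so at least 5 colors are needed.
5 colors suffice: color 1 → {C}; color 2 → {D, E}; color 3 → {A, G}; color 4 → {B}; color 5 → {F, H}. No two adjacent vertices share a color.

5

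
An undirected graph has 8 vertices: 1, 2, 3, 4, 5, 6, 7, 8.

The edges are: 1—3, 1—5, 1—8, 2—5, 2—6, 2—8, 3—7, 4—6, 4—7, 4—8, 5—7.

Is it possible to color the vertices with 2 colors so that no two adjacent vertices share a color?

The cycle 4-7-3-1-8-4 has odd length 5, so it cannot be 2-colored; at least 3 colors are needed.
So 2 colors are not enough.

No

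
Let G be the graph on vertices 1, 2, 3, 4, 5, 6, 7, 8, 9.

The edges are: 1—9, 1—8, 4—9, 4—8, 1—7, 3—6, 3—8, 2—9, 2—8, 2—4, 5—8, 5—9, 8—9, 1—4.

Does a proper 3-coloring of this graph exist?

1, 4, 8, 9 are mutually adjacent (a clique of size 4), so at least 4 colors are needed.
So 3 colors are not enough.

No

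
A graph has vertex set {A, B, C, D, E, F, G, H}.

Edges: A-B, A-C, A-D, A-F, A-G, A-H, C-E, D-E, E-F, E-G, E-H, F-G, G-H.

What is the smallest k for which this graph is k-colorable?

A, G, H are mutually adjacent, so at least 3 colors are needed.
One proper 3-coloring: A=1, B=2, C=2, D=2, E=1, F=3, G=2, H=3. Every edge joins two different colors.

3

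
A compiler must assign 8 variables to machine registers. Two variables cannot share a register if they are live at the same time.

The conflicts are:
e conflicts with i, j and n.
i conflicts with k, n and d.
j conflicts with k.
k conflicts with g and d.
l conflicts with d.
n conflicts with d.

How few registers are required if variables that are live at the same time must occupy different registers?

e, i, n all conflict with each other, so at least 3 registers are needed.
A valid assignment using 3 registers: e=3, i=2, j=2, k=1, g=2, l=1, n=1, d=3. Each listed conflict is separated.

3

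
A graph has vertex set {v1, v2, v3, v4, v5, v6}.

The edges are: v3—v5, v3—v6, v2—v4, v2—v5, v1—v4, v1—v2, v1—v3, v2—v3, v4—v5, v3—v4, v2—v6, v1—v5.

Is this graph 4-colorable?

No

v1, v2, v3, v4, v5 are mutually adjacent (a clique of size 5), so at least 5 colors are needed.
So 4 colors are not enough.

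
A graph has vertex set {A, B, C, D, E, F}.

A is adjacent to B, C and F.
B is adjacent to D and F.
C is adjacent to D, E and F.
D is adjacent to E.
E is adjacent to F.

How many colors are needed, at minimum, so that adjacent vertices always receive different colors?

3

A, C, F are mutually adjacent, so at least 3 colors are needed.
One proper 3-coloring: A=3, B=1, C=1, D=2, E=3, F=2. No two adjacent vertices share a color.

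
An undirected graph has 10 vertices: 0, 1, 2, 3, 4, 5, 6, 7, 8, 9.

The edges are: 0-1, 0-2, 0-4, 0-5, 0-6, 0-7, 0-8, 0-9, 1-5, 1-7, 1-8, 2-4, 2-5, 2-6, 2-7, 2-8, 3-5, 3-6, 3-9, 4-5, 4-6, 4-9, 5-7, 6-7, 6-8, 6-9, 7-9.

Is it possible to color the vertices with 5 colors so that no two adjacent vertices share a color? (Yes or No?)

Yes

The chromatic number is 4. 0, 1, 5, 7 are pairwise adjacent (a clique of size 4), so at least 4 colors are needed.
A valid assignment using 4 colors: 0=red, 1=yellow, 2=yellow, 3=red, 4=green, 5=blue, 6=blue, 7=green, 8=green, 9=yellow.
Since 5 ≥ 4, a proper 5-coloring certainly exists.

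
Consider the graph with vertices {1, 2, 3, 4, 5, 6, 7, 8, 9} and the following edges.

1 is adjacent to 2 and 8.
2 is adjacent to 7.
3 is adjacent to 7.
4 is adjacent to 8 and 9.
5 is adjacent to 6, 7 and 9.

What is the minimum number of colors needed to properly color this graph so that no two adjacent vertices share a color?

The cycle 5-9-4-8-1-2-7-5 has odd length 7, so it cannot be 2-colored; at least 3 colors are needed.
3 colors suffice: color red → {2, 3, 5, 8}; color blue → {1, 4, 6, 7}; color green → {9}. No two adjacent vertices share a color.

3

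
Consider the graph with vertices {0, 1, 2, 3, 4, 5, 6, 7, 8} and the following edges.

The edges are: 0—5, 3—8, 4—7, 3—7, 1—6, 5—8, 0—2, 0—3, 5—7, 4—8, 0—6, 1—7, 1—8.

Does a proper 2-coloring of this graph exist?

No

The cycle 8-1-6-0-3-8 has odd length 5, so it cannot be 2-colored; at least 3 colors are needed.
So 2 colors are not enough.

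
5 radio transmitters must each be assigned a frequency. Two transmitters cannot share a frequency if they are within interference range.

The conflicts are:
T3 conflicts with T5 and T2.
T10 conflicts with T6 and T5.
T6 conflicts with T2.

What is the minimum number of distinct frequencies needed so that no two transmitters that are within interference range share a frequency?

3

The cycle T6-T2-T3-T5-T10-T6 has odd length 5, so it cannot be 2-colored; at least 3 frequencies are needed.
3 frequencies suffice: T3=1, T10=1, T6=2, T5=2, T2=3. Each listed conflict is separated.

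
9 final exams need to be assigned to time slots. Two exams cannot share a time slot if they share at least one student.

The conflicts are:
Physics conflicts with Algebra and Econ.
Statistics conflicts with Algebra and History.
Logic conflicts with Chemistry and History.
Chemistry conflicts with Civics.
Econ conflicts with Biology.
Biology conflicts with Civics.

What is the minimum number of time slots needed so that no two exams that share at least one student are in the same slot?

3

The cycle Biology-Civics-Chemistry-Logic-History-Statistics-Algebra-Physics-Econ-Biology has odd length 9, so it cannot be 2-colored; at least 3 time slots are needed.
Using 3 time slots: Physics=2, Statistics=2, Logic=2, Chemistry=1, Algebra=1, Econ=1, Biology=2, Civics=3, History=1. Each listed conflict is separated.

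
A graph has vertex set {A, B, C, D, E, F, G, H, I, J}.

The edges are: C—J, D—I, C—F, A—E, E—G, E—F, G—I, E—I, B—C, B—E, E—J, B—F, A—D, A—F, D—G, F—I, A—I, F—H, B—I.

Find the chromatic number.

A, E, F, I are mutually adjacent (a clique of size 4), so at least 4 colors are needed.
4 colors suffice: color red → {C, H, I}; color blue → {F, G, J}; color green → {D, E}; color yellow → {A, B}. Each edge has distinct colors on its endpoints.

4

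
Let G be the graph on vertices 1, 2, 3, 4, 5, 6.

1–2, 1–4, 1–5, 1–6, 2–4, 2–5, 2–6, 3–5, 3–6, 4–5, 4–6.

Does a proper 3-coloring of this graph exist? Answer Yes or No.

No

1, 2, 4, 5 are mutually adjacent (a clique of size 4), so at least 4 colors are needed.
So 3 colors are not enough.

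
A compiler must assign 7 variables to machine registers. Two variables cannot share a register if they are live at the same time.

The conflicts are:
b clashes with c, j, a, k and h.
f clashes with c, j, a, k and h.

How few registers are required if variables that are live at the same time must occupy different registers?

2

b and h conflict, so at least 2 registers are needed.
2 registers suffice: register 1 → {b, f}; register 2 → {c, j, a, k, h}. No two conflicting variables share a register.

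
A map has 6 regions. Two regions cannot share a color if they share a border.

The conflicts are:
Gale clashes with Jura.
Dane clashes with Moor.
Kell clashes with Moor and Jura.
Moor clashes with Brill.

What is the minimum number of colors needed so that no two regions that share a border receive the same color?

2

Dane and Moor conflict, so at least 2 colors are needed.
2 colors suffice: color 1 → {Moor, Jura}; color 2 → {Gale, Dane, Kell, Brill}. No two conflicting regions share a color.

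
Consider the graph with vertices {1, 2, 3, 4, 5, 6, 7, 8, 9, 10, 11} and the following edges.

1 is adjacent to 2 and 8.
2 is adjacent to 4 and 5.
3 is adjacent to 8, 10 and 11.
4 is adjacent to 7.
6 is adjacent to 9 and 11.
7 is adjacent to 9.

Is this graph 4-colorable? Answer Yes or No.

The chromatic number is 3. The cycle 7-9-6-11-3-8-1-2-4-7 has odd length 9, so it cannot be 2-colored; at least 3 colors are needed.
3 colors suffice: color a → {2, 3, 6, 7}; color b → {1, 4, 5, 9, 10, 11}; color c → {8}.
Since 4 ≥ 3, a proper 4-coloring certainly exists.

Yes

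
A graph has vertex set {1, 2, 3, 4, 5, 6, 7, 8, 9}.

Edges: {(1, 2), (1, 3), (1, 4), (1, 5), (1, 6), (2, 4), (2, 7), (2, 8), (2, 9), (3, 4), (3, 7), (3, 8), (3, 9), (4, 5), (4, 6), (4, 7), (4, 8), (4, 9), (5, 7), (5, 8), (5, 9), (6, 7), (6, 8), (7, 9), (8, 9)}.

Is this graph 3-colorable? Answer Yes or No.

3, 4, 8, 9 are pairwise adjacent (a clique of size 4), so at least 4 colors are needed.
So 3 colors are not enough.

No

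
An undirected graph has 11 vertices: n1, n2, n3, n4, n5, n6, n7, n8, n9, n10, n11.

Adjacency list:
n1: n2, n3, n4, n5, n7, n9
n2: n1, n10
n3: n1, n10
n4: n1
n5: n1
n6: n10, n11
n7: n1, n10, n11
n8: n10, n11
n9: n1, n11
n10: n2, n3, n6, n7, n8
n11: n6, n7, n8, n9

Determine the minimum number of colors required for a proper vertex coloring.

n6 and n10 are adjacent, so at least 2 colors are needed.
One proper 2-coloring: n1=red, n2=blue, n3=blue, n4=blue, n5=blue, n6=blue, n7=blue, n8=blue, n9=blue, n10=red, n11=red. Every edge joins two different colors.

2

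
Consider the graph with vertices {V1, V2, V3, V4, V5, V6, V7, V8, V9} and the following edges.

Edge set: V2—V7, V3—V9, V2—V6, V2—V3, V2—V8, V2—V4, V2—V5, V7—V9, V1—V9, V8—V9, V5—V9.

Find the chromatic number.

V2 and V5 are adjacent, so at least 2 colors are needed.
A valid assignment using 2 colors: V1=B, V2=R, V3=B, V4=B, V5=B, V6=B, V7=B, V8=B, V9=R. Each edge has distinct colors on its endpoints.

2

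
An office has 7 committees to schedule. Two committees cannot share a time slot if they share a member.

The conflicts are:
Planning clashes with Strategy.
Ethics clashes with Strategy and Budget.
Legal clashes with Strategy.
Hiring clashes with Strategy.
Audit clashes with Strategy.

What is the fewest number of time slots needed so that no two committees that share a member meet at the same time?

2

Planning and Strategy conflict, so at least 2 time slots are needed.
A valid assignment using 2 time slots: Planning=2, Ethics=2, Legal=2, Hiring=2, Audit=2, Strategy=1, Budget=1. Each listed conflict is separated.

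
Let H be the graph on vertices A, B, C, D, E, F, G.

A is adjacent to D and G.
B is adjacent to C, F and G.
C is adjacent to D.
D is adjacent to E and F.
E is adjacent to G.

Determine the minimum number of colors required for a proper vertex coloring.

The cycle A-D-C-B-G-A has odd length 5, so it cannot be 2-colored; at least 3 colors are needed.
A valid assignment using 3 colors: A=blue, B=blue, C=green, D=red, E=blue, F=green, G=red. Each edge has distinct colors on its endpoints.

3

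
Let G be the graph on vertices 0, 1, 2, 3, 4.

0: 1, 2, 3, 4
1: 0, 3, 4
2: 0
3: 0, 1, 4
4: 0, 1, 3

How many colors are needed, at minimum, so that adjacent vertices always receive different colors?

0, 1, 3, 4 form a clique, so at least 4 colors are needed.
4 colors suffice: 0=red, 1=green, 2=blue, 3=yellow, 4=blue. Each edge has distinct colors on its endpoints.

4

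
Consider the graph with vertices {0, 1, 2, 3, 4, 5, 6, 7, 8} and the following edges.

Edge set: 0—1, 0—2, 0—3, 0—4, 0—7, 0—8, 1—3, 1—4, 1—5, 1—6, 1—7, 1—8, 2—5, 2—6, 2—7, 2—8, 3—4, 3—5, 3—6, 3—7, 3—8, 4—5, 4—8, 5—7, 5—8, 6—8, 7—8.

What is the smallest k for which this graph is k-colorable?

1, 3, 4, 5, 8 are pairwise adjacent (a clique of size 5), so at least 5 colors are needed.
5 colors suffice: color red → {8}; color blue → {2, 3}; color green → {1}; color yellow → {4, 6, 7}; color purple → {0, 5}. Each edge has distinct colors on its endpoints.

5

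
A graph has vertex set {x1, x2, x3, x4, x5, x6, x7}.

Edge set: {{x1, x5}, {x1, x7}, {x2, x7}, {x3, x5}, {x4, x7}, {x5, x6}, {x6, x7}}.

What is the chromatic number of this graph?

x1 and x7 are adjacent, so at least 2 colors are needed.
2 colors suffice: color red → {x5, x7}; color blue → {x1, x2, x3, x4, x6}. No two adjacent vertices share a color.

2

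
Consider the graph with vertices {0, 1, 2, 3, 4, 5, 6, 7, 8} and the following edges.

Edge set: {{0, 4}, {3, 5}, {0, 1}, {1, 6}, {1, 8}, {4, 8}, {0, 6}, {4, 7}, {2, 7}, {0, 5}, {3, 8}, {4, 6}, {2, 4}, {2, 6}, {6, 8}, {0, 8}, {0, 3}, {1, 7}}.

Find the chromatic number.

4

0, 4, 6, 8 are pairwise adjacent (a clique of size 4), so at least 4 colors are needed.
4 colors suffice: 0=red, 1=blue, 2=red, 3=blue, 4=blue, 5=green, 6=yellow, 7=green, 8=green. Every edge joins two different colors.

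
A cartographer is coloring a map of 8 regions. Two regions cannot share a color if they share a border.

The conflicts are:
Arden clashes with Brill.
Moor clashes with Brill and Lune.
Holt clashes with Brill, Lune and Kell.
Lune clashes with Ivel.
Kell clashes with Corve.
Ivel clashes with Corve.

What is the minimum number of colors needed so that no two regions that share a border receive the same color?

The cycle Corve-Kell-Holt-Lune-Ivel-Corve has odd length 5, so it cannot be 2-colored; at least 3 colors are needed.
A valid assignment using 3 colors: Arden=2, Moor=2, Holt=2, Brill=1, Lune=1, Kell=3, Ivel=2, Corve=1. No two conflicting regions share a color.

3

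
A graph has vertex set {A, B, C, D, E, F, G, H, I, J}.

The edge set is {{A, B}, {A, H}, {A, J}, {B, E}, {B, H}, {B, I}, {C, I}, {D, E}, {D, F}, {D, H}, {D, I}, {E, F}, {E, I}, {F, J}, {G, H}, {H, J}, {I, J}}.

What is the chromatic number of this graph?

3

B, E, I form a triangle, so at least 3 colors are needed.
One proper 3-coloring: A=2, B=3, C=2, D=3, E=2, F=1, G=2, H=1, I=1, J=3. Every edge joins two different colors.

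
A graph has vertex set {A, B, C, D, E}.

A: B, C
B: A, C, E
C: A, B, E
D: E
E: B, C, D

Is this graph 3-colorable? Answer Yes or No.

The chromatic number is 3. B, C, E are mutually adjacent, so at least 3 colors are needed.
3 colors suffice: color 1 → {B, D}; color 2 → {A, E}; color 3 → {C}.
That is already a proper 3-coloring.

Yes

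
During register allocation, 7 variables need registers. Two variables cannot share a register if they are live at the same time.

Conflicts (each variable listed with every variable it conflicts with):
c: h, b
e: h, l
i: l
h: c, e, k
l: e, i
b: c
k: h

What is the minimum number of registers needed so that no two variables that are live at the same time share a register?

c and b conflict, so at least 2 registers are needed.
2 registers suffice: register 1 → {h, l, b}; register 2 → {c, e, i, k}. No two conflicting variables share a register.

2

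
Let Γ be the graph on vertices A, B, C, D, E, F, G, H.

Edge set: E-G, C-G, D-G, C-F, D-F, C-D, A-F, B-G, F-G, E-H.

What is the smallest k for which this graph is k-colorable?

C, D, F, G are pairwise adjacent (a clique of size 4), so at least 4 colors are needed.
A valid assignment using 4 colors: A=1, B=2, C=4, D=3, E=2, F=2, G=1, H=1. Each edge has distinct colors on its endpoints.

4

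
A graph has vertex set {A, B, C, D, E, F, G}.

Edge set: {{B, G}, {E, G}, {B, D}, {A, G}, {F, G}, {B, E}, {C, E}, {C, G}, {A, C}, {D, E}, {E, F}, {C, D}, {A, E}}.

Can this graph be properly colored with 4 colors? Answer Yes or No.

Yes

The chromatic number is 4. A, C, E, G are mutually adjacent (a clique of size 4), so at least 4 colors are needed.
One proper 4-coloring: A=4, B=3, C=3, D=2, E=1, F=3, G=2.
That is already a proper 4-coloring.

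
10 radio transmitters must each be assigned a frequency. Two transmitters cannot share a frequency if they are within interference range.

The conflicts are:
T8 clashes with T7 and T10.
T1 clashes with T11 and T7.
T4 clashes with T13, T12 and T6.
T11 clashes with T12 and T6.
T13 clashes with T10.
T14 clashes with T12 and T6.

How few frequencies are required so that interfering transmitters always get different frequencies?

T13 and T10 conflict, so at least 2 frequencies are needed.
2 frequencies suffice: frequency 1 → {T8, T1, T13, T12, T6}; frequency 2 → {T4, T11, T14, T7, T10}. No two conflicting transmitters share a frequency.

2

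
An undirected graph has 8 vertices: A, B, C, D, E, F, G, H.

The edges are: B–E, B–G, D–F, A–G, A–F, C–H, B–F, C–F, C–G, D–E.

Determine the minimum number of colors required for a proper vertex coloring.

2

A and F are adjacent, so at least 2 colors are needed.
2 colors suffice: A=2, B=2, C=2, D=2, E=1, F=1, G=1, H=1. No two adjacent vertices share a color.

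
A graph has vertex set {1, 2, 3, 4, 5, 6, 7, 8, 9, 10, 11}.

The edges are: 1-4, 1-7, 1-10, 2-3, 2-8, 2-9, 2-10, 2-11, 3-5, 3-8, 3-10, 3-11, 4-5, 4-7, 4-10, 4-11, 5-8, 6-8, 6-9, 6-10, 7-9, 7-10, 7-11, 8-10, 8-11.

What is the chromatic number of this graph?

2, 3, 8, 11 are mutually adjacent (a clique of size 4), so at least 4 colors are needed.
One proper 4-coloring: 1=yellow, 2=yellow, 3=green, 4=blue, 5=red, 6=green, 7=green, 8=blue, 9=red, 10=red, 11=red. No two adjacent vertices share a color.

4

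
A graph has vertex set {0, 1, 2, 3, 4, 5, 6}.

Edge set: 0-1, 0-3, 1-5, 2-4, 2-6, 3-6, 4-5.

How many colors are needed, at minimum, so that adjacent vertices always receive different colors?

The cycle 4-2-6-3-0-1-5-4 has odd length 7, so it cannot be 2-colored; at least 3 colors are needed.
3 colors suffice: color red → {2, 3, 5}; color blue → {0, 4, 6}; color green → {1}. Each edge has distinct colors on its endpoints.

3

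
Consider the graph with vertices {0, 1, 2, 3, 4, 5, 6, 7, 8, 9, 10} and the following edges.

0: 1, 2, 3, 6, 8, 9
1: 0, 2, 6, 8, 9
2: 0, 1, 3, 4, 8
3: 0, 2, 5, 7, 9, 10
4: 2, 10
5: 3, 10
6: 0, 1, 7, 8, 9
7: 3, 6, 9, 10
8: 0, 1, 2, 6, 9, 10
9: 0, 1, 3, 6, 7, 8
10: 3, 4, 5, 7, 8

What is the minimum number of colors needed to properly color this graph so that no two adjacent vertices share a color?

5

0, 1, 6, 8, 9 are mutually adjacent (a clique of size 5), so at least 5 colors are needed.
5 colors suffice: color a → {3, 4, 8}; color b → {0, 10}; color c → {2, 5, 9}; color d → {6}; color e → {1, 7}. Every edge joins two different colors.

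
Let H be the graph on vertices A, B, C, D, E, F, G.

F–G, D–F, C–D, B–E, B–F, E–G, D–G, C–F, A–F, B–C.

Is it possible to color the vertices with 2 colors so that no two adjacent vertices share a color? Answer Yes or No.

D, F, G form a triangle, so at least 3 colors are needed.
So 2 colors are not enough.

No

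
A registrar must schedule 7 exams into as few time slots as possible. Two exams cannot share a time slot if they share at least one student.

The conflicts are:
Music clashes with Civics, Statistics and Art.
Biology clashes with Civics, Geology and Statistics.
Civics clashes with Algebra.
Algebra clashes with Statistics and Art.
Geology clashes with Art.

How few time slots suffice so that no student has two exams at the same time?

3

The cycle Statistics-Algebra-Art-Geology-Biology-Statistics has odd length 5, so it cannot be 2-colored; at least 3 time slots are needed.
Using 3 time slots: Music=2, Biology=2, Civics=1, Algebra=2, Geology=3, Statistics=1, Art=1. Each listed conflict is separated.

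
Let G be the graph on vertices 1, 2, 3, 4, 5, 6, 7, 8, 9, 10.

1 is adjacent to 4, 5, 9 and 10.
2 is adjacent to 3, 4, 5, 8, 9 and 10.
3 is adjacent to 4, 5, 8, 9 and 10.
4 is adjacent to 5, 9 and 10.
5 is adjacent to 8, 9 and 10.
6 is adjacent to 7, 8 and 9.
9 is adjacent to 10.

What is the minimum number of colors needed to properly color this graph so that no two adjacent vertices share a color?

6

2, 3, 4, 5, 9, 10 are pairwise adjacent (a clique of size 6), so at least 6 colors are needed.
6 colors suffice: 1=c, 2=e, 3=c, 4=d, 5=b, 6=b, 7=a, 8=a, 9=a, 10=f. Each edge has distinct colors on its endpoints.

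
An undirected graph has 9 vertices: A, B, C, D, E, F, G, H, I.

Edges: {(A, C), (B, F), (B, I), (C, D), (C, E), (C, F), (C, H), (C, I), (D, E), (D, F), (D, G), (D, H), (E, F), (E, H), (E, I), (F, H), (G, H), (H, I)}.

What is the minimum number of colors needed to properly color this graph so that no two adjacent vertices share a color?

5

C, D, E, F, H are mutually adjacent (a clique of size 5), so at least 5 colors are needed.
5 colors suffice: color 1 → {B, C, G}; color 2 → {A, H}; color 3 → {E}; color 4 → {F, I}; color 5 → {D}. No two adjacent vertices share a color.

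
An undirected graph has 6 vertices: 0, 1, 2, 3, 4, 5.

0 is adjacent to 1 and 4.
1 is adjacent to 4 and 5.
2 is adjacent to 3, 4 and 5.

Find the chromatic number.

0, 1, 4 form a triangle, so at least 3 colors are needed.
3 colors suffice: 0=green, 1=red, 2=red, 3=blue, 4=blue, 5=blue. No two adjacent vertices share a color.

3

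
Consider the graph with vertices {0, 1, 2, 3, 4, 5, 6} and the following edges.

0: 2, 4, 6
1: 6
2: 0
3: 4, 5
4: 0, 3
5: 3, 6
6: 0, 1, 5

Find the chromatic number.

The cycle 5-3-4-0-6-5 has odd length 5, so it cannot be 2-colored; at least 3 colors are needed.
One proper 3-coloring: 0=red, 1=red, 2=blue, 3=red, 4=blue, 5=green, 6=blue. Each edge has distinct colors on its endpoints.

3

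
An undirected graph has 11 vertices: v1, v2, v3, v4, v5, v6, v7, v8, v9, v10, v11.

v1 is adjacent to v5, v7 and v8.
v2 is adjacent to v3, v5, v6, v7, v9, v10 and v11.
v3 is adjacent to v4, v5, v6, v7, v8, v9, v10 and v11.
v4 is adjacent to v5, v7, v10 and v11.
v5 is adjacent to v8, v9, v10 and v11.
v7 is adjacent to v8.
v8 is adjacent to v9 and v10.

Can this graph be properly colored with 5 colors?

Yes

The chromatic number is 4. v3, v5, v8, v10 form a clique, so at least 4 colors are needed.
4 colors suffice: color 1 → {v1, v3}; color 2 → {v5, v6, v7}; color 3 → {v2, v4, v8}; color 4 → {v9, v10, v11}.
Since 5 ≥ 4, a proper 5-coloring certainly exists.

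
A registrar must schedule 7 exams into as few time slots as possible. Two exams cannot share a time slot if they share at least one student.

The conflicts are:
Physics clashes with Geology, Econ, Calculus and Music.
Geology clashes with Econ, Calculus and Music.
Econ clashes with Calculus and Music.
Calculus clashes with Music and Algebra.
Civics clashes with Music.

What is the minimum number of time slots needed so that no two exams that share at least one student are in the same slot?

5

Physics, Geology, Econ, Calculus, Music pairwise conflict, so at least 5 time slots are needed.
5 time slots suffice: time slot 1 → {Music, Algebra}; time slot 2 → {Calculus, Civics}; time slot 3 → {Geology}; time slot 4 → {Econ}; time slot 5 → {Physics}. Each listed conflict is separated.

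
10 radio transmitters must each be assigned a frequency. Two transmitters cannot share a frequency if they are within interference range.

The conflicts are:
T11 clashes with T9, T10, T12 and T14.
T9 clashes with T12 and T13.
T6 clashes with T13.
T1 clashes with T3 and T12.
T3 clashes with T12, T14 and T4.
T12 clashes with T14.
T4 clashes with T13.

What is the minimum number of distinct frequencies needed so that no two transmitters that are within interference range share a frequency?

T11, T9, T12 are mutually in conflict, so at least 3 frequencies are needed.
3 frequencies suffice: frequency 1 → {T10, T12, T13}; frequency 2 → {T11, T6, T3}; frequency 3 → {T9, T1, T14, T4}. Every pair that conflicts lands in different frequencies.

3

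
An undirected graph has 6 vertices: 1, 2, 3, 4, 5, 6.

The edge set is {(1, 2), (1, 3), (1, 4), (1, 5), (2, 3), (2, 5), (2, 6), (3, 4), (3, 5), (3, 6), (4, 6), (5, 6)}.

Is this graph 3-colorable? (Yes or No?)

2, 3, 5, 6 form a clique, so at least 4 colors are needed.
So 3 colors are not enough.

No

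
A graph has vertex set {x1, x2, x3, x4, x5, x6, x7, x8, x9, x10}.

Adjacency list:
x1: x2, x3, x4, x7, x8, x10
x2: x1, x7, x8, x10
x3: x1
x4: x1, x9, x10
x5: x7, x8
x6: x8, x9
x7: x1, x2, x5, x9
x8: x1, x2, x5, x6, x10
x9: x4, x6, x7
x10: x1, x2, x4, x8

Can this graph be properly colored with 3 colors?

No

x1, x2, x8, x10 are pairwise adjacent (a clique of size 4), so at least 4 colors are needed.
So 3 colors are not enough.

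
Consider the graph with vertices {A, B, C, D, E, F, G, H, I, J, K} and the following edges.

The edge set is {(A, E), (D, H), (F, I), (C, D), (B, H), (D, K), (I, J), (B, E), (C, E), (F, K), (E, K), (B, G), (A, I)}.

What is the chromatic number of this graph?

The cycle H-D-C-E-B-H has odd length 5, so it cannot be 2-colored; at least 3 colors are needed.
3 colors suffice: color 1 → {D, E, G, I}; color 2 → {A, B, C, J, K}; color 3 → {F, H}. Every edge joins two different colors.

3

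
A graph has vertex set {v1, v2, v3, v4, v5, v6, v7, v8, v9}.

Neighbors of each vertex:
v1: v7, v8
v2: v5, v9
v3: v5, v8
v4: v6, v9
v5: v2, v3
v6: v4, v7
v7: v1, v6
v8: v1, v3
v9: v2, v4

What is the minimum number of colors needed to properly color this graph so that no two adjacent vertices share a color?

The cycle v1-v7-v6-v4-v9-v2-v5-v3-v8-v1 has odd length 9, so it cannot be 2-colored; at least 3 colors are needed.
3 colors suffice: color red → {v1, v3, v6, v9}; color blue → {v4, v5, v7, v8}; color green → {v2}. Every edge joins two different colors.

3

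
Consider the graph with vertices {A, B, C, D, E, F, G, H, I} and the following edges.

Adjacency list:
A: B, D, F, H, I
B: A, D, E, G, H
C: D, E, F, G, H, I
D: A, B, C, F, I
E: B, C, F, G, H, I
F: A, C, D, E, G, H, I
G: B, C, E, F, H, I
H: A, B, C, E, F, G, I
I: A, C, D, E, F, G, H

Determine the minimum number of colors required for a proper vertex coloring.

C, E, F, G, H, I form a clique, so at least 6 colors are needed.
A valid assignment using 6 colors: A=4, B=1, C=5, D=2, E=4, F=3, G=6, H=2, I=1. Every edge joins two different colors.

6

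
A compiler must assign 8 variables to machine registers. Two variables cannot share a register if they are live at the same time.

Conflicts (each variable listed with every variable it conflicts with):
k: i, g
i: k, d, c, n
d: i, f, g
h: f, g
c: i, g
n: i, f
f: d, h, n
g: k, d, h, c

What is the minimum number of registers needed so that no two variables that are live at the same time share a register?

2

h and g conflict, so at least 2 registers are needed.
2 registers suffice: register 1 → {i, f, g}; register 2 → {k, d, h, c, n}. No two conflicting variables share a register.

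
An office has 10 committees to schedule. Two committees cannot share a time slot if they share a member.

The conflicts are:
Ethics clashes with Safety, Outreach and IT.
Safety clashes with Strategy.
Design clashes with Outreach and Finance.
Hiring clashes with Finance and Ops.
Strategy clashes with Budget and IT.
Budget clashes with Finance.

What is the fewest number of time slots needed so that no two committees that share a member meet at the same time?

The cycle Strategy-Budget-Finance-Design-Outreach-Ethics-IT-Strategy has odd length 7, so it cannot be 2-colored; at least 3 time slots are needed.
3 time slots suffice: Ethics=1, Safety=2, Design=2, Hiring=2, Outreach=3, Strategy=1, Budget=2, Finance=1, IT=2, Ops=1. Each listed conflict is separated.

3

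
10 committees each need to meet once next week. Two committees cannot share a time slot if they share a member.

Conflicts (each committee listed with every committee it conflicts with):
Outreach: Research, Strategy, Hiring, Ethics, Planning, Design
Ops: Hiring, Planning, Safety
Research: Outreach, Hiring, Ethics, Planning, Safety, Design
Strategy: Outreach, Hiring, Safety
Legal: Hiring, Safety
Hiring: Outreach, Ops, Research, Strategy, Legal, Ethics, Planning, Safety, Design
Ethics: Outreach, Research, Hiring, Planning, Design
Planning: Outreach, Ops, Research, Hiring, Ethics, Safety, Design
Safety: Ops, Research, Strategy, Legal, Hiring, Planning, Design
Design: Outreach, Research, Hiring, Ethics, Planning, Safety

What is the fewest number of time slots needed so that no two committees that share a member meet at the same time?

Outreach, Research, Hiring, Ethics, Planning, Design all conflict with each other, so at least 6 time slots are needed.
6 time slots suffice: time slot 1 → {Hiring}; time slot 2 → {Strategy, Legal, Planning}; time slot 3 → {Outreach, Safety}; time slot 4 → {Ops, Design}; time slot 5 → {Research}; time slot 6 → {Ethics}. Every pair that conflicts lands in different time slots.

6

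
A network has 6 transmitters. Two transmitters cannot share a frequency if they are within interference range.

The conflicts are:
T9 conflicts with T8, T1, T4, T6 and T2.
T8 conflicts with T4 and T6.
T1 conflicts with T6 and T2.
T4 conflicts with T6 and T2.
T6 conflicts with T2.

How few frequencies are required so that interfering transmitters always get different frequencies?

T9, T1, T6, T2 are mutually in conflict, so at least 4 frequencies are needed.
4 frequencies suffice: T9=2, T8=3, T1=4, T4=4, T6=1, T2=3. Every pair that conflicts lands in different frequencies.

4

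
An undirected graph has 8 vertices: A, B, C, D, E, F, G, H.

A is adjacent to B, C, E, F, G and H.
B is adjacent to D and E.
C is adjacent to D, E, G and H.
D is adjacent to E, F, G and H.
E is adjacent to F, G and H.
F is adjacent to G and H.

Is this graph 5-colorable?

Yes

The chromatic number is 4. A, C, E, G are mutually adjacent (a clique of size 4), so at least 4 colors are needed.
One proper 4-coloring: A=2, B=3, C=4, D=2, E=1, F=4, G=3, H=3.
Since 5 ≥ 4, a proper 5-coloring certainly exists.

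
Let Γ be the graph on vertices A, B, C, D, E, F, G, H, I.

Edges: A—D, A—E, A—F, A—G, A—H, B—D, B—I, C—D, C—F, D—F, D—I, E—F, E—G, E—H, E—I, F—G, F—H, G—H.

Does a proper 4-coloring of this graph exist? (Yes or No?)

No

A, E, F, G, H form a clique, so at least 5 colors are needed.
So 4 colors are not enough.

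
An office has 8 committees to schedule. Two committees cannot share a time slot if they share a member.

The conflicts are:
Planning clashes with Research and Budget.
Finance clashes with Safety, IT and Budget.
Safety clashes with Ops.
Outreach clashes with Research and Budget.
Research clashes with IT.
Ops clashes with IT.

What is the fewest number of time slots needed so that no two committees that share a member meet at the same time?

The cycle Finance-Budget-Outreach-Research-IT-Finance has odd length 5, so it cannot be 2-colored; at least 3 time slots are needed.
A valid assignment using 3 time slots: Planning=2, Finance=2, Safety=3, Outreach=2, Research=1, Ops=1, IT=3, Budget=1. Every pair that conflicts lands in different time slots.

3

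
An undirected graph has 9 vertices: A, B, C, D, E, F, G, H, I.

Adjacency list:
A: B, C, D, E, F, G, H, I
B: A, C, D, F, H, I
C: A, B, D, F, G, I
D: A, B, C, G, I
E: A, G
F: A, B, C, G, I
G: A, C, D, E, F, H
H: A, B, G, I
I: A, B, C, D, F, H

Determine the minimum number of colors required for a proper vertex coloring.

A, B, C, F, I are pairwise adjacent (a clique of size 5), so at least 5 colors are needed.
5 colors suffice: color 1 → {A}; color 2 → {B, G}; color 3 → {C, E, H}; color 4 → {I}; color 5 → {D, F}. No two adjacent vertices share a color.

5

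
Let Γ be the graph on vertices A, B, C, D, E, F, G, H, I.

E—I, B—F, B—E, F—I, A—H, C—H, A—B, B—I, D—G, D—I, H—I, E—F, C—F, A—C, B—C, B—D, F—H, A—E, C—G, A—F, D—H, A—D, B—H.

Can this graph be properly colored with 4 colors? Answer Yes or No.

A, B, C, F, H are pairwise adjacent (a clique of size 5), so at least 5 colors are needed.
So 4 colors are not enough.

No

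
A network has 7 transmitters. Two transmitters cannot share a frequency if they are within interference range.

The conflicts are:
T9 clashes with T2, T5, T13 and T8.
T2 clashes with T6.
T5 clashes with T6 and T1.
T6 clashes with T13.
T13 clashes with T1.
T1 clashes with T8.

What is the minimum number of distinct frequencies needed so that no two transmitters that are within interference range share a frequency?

T5 and T1 conflict, so at least 2 frequencies are needed.
2 frequencies suffice: frequency 1 → {T9, T6, T1}; frequency 2 → {T2, T5, T13, T8}. Each listed conflict is separated.

2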